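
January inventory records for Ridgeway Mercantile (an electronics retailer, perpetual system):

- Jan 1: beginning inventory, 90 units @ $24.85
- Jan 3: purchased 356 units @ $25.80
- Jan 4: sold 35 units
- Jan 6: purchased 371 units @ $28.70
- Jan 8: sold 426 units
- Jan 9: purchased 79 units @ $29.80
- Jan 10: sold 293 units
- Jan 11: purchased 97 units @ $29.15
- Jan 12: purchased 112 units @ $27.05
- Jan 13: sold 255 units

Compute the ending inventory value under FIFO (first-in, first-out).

Ending inventory = $2,596.80

Jan 4, 35 sold [FIFO — oldest first]: 35 @ $24.85 = $869.75
Jan 8, 426 sold [FIFO — oldest first]: 55 @ $24.85 + 356 @ $25.80 + 15 @ $28.70 = $10,982.05
Jan 10, 293 sold [FIFO — oldest first]: 293 @ $28.70 = $8,409.10
Jan 13, 255 sold [FIFO — oldest first]: 63 @ $28.70 + 79 @ $29.80 + 97 @ $29.15 + 16 @ $27.05 = $7,422.65
Total COGS = $869.75 + $10,982.05 + $8,409.10 + $7,422.65 = $27,683.55
Ending inventory: 96 @ $27.05 = $2,596.80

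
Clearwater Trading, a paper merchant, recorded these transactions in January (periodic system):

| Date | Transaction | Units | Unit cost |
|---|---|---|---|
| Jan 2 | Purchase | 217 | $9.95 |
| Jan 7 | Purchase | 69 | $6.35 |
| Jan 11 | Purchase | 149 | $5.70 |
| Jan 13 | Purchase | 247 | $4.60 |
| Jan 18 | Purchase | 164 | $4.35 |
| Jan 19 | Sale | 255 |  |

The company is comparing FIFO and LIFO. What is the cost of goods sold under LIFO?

FIFO COGS: 217 @ $9.95 + 38 @ $6.35 = $2,400.45
LIFO COGS: 164 @ $4.35 + 91 @ $4.60 = $1,132.00

COGS = $1,132.00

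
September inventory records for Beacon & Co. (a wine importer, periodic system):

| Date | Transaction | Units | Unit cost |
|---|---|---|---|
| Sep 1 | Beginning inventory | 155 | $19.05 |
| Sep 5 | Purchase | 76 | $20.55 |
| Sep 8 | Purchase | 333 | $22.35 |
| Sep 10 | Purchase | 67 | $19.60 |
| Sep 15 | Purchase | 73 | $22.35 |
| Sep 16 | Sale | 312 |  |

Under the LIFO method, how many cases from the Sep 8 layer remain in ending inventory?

Sep 16, 312 sold [LIFO — newest first]: 73 @ $22.35 + 67 @ $19.60 + 172 @ $22.35 = $6,788.95
Ending inventory: 155 @ $19.05 + 76 @ $20.55 + 161 @ $22.35 = $8,112.90

161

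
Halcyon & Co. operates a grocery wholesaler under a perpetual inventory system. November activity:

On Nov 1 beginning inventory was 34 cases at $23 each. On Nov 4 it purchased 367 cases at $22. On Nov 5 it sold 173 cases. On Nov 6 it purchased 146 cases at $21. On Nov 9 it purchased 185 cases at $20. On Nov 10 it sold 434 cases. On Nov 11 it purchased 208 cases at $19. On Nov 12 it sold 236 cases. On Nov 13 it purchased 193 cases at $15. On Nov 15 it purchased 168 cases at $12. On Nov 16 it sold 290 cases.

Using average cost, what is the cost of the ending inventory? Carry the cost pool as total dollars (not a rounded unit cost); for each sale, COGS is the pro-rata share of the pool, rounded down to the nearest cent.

Ending inventory = $2,505.66

After Nov 1: 34 on hand, pool $782.00 (≈ $23.0000 each)
After Nov 4: 401 on hand, pool $8,856.00 (≈ $22.0848 each)
Nov 5, sell 173: 173/401 × $8,856.00 → $3,820.66
After Nov 6: 374 on hand, pool $8,101.34 (≈ $21.6613 each)
After Nov 9: 559 on hand, pool $11,801.34 (≈ $21.1115 each)
Nov 10, sell 434: 434/559 × $11,801.34 → $9,162.39
After Nov 11: 333 on hand, pool $6,590.95 (≈ $19.7926 each)
Nov 12, sell 236: 236/333 × $6,590.95 → $4,671.06
After Nov 13: 290 on hand, pool $4,814.89 (≈ $16.6031 each)
After Nov 15: 458 on hand, pool $6,830.89 (≈ $14.9146 each)
Nov 16, sell 290: 290/458 × $6,830.89 → $4,325.23
Total COGS = $3,820.66 + $9,162.39 + $4,671.06 + $4,325.23 = $21,979.34
Ending inventory (cost pool remaining) = $2,505.66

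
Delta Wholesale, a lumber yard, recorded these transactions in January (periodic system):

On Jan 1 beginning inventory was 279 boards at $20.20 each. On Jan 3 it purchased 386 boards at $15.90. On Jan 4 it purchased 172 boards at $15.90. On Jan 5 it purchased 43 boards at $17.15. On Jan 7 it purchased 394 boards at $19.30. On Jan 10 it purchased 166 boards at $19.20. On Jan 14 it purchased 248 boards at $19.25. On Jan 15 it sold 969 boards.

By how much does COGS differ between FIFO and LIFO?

$1,215.90

FIFO COGS: 279 @ $20.20 + 386 @ $15.90 + 172 @ $15.90 + 43 @ $17.15 + 89 @ $19.30 = $16,963.15
LIFO COGS: 248 @ $19.25 + 166 @ $19.20 + 394 @ $19.30 + 43 @ $17.15 + 118 @ $15.90 = $18,179.05
Difference = |$16,963.15 − $18,179.05| = $1,215.90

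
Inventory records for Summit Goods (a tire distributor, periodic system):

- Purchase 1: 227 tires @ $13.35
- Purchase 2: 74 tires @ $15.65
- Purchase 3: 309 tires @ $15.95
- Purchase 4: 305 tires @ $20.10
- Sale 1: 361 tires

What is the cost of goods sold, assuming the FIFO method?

COGS = $5,145.55

Sale 1 (361) [FIFO — oldest first]: 227 @ $13.35 + 74 @ $15.65 + 60 @ $15.95 = $5,145.55
Ending inventory: 249 @ $15.95 + 305 @ $20.10 = $10,102.05
Check: goods available $15,247.60 = COGS $5,145.55 + ending $10,102.05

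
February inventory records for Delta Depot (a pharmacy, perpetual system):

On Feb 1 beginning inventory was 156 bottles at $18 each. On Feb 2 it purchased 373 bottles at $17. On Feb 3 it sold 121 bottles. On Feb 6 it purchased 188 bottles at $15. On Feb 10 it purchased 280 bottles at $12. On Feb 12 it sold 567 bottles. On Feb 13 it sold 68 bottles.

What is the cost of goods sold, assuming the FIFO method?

Feb 3, 121 sold [FIFO — oldest first]: 121 @ $18 = $2,178
Feb 12, 567 sold [FIFO — oldest first]: 35 @ $18 + 373 @ $17 + 159 @ $15 = $9,356
Feb 13, 68 sold [FIFO — oldest first]: 29 @ $15 + 39 @ $12 = $903
Total COGS = $2,178 + $9,356 + $903 = $12,437
Ending inventory: 241 @ $12 = $2,892

COGS = $12,437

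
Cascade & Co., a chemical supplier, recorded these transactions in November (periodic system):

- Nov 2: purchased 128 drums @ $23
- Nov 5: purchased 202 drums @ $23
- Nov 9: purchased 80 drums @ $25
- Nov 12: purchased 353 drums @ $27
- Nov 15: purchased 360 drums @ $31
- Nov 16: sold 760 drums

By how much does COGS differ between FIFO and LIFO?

$2,826

FIFO COGS: 128 @ $23 + 202 @ $23 + 80 @ $25 + 350 @ $27 = $19,040
LIFO COGS: 360 @ $31 + 353 @ $27 + 47 @ $25 = $21,866
Difference = |$19,040 − $21,866| = $2,826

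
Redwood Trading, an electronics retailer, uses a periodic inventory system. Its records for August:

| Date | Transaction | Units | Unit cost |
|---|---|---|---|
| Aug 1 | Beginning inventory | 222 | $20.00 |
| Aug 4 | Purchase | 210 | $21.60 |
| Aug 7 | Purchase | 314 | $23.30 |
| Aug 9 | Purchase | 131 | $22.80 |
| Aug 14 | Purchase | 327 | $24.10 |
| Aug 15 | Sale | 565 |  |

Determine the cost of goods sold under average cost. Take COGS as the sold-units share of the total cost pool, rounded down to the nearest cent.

COGS = $12,745.20

Aug 15, sell 565: 565/1204 × $27,159.70 → $12,745.20
Ending inventory (cost pool remaining) = $14,414.50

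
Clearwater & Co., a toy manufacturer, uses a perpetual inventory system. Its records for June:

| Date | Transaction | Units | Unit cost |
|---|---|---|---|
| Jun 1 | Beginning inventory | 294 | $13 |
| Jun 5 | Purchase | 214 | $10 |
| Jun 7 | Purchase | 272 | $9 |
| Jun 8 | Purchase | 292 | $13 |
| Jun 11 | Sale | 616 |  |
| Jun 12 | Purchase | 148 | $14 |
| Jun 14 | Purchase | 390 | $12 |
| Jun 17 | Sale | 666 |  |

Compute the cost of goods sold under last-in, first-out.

Jun 11, 616 sold [LIFO — newest first]: 292 @ $13 + 272 @ $9 + 52 @ $10 = $6,764
Jun 17, 666 sold [LIFO — newest first]: 390 @ $12 + 148 @ $14 + 128 @ $10 = $8,032
Total COGS = $6,764 + $8,032 = $14,796
Ending inventory: 294 @ $13 + 34 @ $10 = $4,162
Check: goods available $18,958 = COGS $14,796 + ending $4,162

COGS = $14,796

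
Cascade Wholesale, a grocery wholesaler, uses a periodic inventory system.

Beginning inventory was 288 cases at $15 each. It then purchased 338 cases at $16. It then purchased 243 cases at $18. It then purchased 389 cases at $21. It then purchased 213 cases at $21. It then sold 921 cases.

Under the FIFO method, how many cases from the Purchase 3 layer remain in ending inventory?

337

Sale 1 (921) [FIFO — oldest first]: 288 @ $15 + 338 @ $16 + 243 @ $18 + 52 @ $21 = $15,194
Ending inventory: 337 @ $21 + 213 @ $21 = $11,550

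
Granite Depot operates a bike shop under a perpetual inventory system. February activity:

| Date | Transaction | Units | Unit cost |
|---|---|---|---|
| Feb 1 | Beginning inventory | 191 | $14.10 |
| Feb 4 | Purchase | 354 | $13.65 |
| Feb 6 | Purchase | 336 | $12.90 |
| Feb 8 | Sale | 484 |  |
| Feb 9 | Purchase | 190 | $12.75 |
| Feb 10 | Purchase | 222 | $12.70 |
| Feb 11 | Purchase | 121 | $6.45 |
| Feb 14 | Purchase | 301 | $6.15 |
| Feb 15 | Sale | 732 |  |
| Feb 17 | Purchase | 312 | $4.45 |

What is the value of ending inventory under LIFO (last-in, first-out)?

Feb 8, 484 sold [LIFO — newest first]: 336 @ $12.90 + 148 @ $13.65 = $6,354.60
Feb 15, 732 sold [LIFO — newest first]: 301 @ $6.15 + 121 @ $6.45 + 222 @ $12.70 + 88 @ $12.75 = $6,573.00
Total COGS = $6,354.60 + $6,573.00 = $12,927.60
Ending inventory: 191 @ $14.10 + 206 @ $13.65 + 102 @ $12.75 + 312 @ $4.45 = $8,193.90

Ending inventory = $8,193.90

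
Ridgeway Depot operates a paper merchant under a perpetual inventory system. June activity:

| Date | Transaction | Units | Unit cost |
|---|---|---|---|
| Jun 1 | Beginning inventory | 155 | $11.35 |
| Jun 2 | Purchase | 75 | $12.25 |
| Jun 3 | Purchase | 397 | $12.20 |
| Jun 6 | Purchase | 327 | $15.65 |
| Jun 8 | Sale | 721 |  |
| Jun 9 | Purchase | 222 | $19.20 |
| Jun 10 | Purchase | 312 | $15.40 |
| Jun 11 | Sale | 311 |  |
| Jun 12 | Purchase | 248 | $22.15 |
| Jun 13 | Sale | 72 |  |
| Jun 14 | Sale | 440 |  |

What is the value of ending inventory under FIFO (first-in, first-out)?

Jun 8, 721 sold [FIFO — oldest first]: 155 @ $11.35 + 75 @ $12.25 + 397 @ $12.20 + 94 @ $15.65 = $8,992.50
Jun 11, 311 sold [FIFO — oldest first]: 233 @ $15.65 + 78 @ $19.20 = $5,144.05
Jun 13, 72 sold [FIFO — oldest first]: 72 @ $19.20 = $1,382.40
Jun 14, 440 sold [FIFO — oldest first]: 72 @ $19.20 + 312 @ $15.40 + 56 @ $22.15 = $7,427.60
Total COGS = $8,992.50 + $5,144.05 + $1,382.40 + $7,427.60 = $22,946.55
Ending inventory: 192 @ $22.15 = $4,252.80
Check: goods available $27,199.35 = COGS $22,946.55 + ending $4,252.80

Ending inventory = $4,252.80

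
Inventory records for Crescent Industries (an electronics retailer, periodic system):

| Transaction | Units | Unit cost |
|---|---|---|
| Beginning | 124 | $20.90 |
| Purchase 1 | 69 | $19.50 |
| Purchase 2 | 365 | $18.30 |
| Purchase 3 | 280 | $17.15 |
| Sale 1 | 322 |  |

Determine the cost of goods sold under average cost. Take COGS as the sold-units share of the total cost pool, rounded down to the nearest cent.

Sale 1, sell 322: 322/838 × $15,418.60 → $5,924.56
Ending inventory (cost pool remaining) = $9,494.04

COGS = $5,924.56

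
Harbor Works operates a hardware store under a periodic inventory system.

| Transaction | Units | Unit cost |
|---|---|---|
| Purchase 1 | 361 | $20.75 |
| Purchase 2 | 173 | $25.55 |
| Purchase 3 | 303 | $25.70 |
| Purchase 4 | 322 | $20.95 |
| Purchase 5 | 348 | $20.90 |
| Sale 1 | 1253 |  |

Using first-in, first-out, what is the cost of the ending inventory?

Ending inventory = $5,308.60

Sale 1 (1253) [FIFO — oldest first]: 361 @ $20.75 + 173 @ $25.55 + 303 @ $25.70 + 322 @ $20.95 + 94 @ $20.90 = $28,408.50
Ending inventory: 254 @ $20.90 = $5,308.60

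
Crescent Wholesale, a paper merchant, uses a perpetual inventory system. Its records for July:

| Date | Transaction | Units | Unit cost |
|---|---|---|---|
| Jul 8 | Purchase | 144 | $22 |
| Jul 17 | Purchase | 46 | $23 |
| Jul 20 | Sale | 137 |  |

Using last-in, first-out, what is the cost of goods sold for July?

Jul 20, 137 sold [LIFO — newest first]: 46 @ $23 + 91 @ $22 = $3,060
Ending inventory: 53 @ $22 = $1,166
Check: goods available $4,226 = COGS $3,060 + ending $1,166

COGS = $3,060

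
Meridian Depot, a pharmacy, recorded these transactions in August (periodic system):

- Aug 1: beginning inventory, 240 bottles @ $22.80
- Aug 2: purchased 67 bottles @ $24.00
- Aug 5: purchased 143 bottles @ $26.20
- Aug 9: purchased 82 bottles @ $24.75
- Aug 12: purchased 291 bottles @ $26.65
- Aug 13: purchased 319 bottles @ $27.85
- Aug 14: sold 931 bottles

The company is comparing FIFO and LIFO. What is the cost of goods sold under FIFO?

COGS = $23,619.05

FIFO COGS: 240 @ $22.80 + 67 @ $24.00 + 143 @ $26.20 + 82 @ $24.75 + 291 @ $26.65 + 108 @ $27.85 = $23,619.05
LIFO COGS: 319 @ $27.85 + 291 @ $26.65 + 82 @ $24.75 + 143 @ $26.20 + 67 @ $24.00 + 29 @ $22.80 = $24,684.60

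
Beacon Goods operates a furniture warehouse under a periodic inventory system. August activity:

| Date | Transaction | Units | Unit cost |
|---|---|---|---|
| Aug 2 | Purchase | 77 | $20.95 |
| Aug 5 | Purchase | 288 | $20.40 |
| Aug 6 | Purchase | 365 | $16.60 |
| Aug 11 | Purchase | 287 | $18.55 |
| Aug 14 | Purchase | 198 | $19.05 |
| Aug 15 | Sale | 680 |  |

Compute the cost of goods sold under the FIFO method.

COGS = $12,717.35

Aug 15, 680 sold [FIFO — oldest first]: 77 @ $20.95 + 288 @ $20.40 + 315 @ $16.60 = $12,717.35
Ending inventory: 50 @ $16.60 + 287 @ $18.55 + 198 @ $19.05 = $9,925.75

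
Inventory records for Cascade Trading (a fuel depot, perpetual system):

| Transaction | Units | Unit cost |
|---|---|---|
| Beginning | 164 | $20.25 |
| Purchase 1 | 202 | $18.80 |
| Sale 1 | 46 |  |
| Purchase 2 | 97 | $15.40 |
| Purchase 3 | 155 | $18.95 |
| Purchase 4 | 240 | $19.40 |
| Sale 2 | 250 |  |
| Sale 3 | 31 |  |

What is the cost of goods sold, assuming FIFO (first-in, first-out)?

COGS = $6,385.40

Sale 1 (46) [FIFO — oldest first]: 46 @ $20.25 = $931.50
Sale 2 (250) [FIFO — oldest first]: 118 @ $20.25 + 132 @ $18.80 = $4,871.10
Sale 3 (31) [FIFO — oldest first]: 31 @ $18.80 = $582.80
Total COGS = $931.50 + $4,871.10 + $582.80 = $6,385.40
Ending inventory: 39 @ $18.80 + 97 @ $15.40 + 155 @ $18.95 + 240 @ $19.40 = $9,820.25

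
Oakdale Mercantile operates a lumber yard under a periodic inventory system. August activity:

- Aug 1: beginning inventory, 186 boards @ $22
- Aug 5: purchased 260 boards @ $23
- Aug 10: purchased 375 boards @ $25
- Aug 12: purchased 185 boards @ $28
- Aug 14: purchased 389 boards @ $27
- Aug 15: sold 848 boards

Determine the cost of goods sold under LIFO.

COGS = $22,533

Aug 15, 848 sold [LIFO — newest first]: 389 @ $27 + 185 @ $28 + 274 @ $25 = $22,533
Ending inventory: 186 @ $22 + 260 @ $23 + 101 @ $25 = $12,597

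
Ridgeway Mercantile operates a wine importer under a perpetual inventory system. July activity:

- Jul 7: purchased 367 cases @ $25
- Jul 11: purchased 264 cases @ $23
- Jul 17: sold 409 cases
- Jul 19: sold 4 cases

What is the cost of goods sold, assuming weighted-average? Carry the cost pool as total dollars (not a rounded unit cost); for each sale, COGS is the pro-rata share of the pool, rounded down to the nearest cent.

After Jul 7: 367 on hand, pool $9,175.00 (≈ $25.0000 each)
After Jul 11: 631 on hand, pool $15,247.00 (≈ $24.1632 each)
Jul 17, sell 409: 409/631 × $15,247.00 → $9,882.76
Jul 19, sell 4: 4/222 × $5,364.24 → $96.65
Total COGS = $9,882.76 + $96.65 = $9,979.41
Ending inventory (cost pool remaining) = $5,267.59

COGS = $9,979.41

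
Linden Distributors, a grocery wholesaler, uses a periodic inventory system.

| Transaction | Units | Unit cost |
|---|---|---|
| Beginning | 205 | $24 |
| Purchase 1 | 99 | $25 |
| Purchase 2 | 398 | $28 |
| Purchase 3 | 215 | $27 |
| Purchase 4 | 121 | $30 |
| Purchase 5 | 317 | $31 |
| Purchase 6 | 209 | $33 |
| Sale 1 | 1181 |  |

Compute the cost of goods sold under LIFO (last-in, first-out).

COGS = $35,091

Sale 1 (1181) [LIFO — newest first]: 209 @ $33 + 317 @ $31 + 121 @ $30 + 215 @ $27 + 319 @ $28 = $35,091
Ending inventory: 205 @ $24 + 99 @ $25 + 79 @ $28 = $9,607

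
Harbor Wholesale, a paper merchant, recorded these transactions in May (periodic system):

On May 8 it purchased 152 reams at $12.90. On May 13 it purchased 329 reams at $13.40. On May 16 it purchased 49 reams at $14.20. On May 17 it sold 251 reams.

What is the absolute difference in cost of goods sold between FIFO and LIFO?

FIFO COGS: 152 @ $12.90 + 99 @ $13.40 = $3,287.40
LIFO COGS: 49 @ $14.20 + 202 @ $13.40 = $3,402.60
Difference = |$3,287.40 − $3,402.60| = $115.20

$115.20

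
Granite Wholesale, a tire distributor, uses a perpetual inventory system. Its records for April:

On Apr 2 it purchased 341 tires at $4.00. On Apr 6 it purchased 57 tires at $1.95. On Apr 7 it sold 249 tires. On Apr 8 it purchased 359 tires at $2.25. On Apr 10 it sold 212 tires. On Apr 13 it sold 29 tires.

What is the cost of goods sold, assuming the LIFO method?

Apr 7, 249 sold [LIFO — newest first]: 57 @ $1.95 + 192 @ $4.00 = $879.15
Apr 10, 212 sold [LIFO — newest first]: 212 @ $2.25 = $477.00
Apr 13, 29 sold [LIFO — newest first]: 29 @ $2.25 = $65.25
Total COGS = $879.15 + $477.00 + $65.25 = $1,421.40
Ending inventory: 149 @ $4.00 + 118 @ $2.25 = $861.50
Check: goods available $2,282.90 = COGS $1,421.40 + ending $861.50

COGS = $1,421.40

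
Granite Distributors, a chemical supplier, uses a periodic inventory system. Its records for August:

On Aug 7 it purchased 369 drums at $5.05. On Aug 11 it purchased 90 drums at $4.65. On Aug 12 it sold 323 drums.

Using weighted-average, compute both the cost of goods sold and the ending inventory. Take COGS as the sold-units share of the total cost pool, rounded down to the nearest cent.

Aug 12, sell 323: 323/459 × $2,281.95 → $1,605.81
Ending inventory (cost pool remaining) = $676.14

COGS = $1,605.81; ending inventory = $676.14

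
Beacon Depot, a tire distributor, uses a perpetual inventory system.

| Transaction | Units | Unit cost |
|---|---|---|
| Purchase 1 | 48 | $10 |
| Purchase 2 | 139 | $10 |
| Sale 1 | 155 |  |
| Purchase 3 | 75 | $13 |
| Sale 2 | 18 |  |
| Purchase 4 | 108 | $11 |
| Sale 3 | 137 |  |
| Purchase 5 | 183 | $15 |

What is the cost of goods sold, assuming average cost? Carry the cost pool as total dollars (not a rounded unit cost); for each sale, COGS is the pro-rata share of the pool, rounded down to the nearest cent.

After Purchase 1: 48 on hand, pool $480.00 (≈ $10.0000 each)
After Purchase 2: 187 on hand, pool $1,870.00 (≈ $10.0000 each)
Sale 1, sell 155: 155/187 × $1,870.00 → $1,550.00
After Purchase 3: 107 on hand, pool $1,295.00 (≈ $12.1028 each)
Sale 2, sell 18: 18/107 × $1,295.00 → $217.85
After Purchase 4: 197 on hand, pool $2,265.15 (≈ $11.4982 each)
Sale 3, sell 137: 137/197 × $2,265.15 → $1,575.25
After Purchase 5: 243 on hand, pool $3,434.90 (≈ $14.1354 each)
Total COGS = $1,550.00 + $217.85 + $1,575.25 = $3,343.10
Ending inventory (cost pool remaining) = $3,434.90
Check: goods available $6,778.00 = COGS $3,343.10 + ending $3,434.90

COGS = $3,343.10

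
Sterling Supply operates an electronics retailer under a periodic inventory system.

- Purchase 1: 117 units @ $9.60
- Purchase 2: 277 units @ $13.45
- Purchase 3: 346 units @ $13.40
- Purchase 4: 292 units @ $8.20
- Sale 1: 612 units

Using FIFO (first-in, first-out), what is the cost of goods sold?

Sale 1 (612) [FIFO — oldest first]: 117 @ $9.60 + 277 @ $13.45 + 218 @ $13.40 = $7,770.05
Ending inventory: 128 @ $13.40 + 292 @ $8.20 = $4,109.60

COGS = $7,770.05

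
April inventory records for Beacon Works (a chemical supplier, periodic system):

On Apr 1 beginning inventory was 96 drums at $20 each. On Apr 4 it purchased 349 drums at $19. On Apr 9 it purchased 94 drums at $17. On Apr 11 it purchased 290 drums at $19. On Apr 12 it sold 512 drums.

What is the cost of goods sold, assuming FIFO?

Apr 12, 512 sold [FIFO — oldest first]: 96 @ $20 + 349 @ $19 + 67 @ $17 = $9,690
Ending inventory: 27 @ $17 + 290 @ $19 = $5,969
Check: goods available $15,659 = COGS $9,690 + ending $5,969

COGS = $9,690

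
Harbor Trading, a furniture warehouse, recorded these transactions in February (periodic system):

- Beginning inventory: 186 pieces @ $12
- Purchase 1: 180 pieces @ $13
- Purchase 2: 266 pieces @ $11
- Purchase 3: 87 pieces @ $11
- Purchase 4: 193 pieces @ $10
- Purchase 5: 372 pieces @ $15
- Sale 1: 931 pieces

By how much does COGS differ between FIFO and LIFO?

$892

FIFO COGS: 186 @ $12 + 180 @ $13 + 266 @ $11 + 87 @ $11 + 193 @ $10 + 19 @ $15 = $10,670
LIFO COGS: 372 @ $15 + 193 @ $10 + 87 @ $11 + 266 @ $11 + 13 @ $13 = $11,562
Difference = |$10,670 − $11,562| = $892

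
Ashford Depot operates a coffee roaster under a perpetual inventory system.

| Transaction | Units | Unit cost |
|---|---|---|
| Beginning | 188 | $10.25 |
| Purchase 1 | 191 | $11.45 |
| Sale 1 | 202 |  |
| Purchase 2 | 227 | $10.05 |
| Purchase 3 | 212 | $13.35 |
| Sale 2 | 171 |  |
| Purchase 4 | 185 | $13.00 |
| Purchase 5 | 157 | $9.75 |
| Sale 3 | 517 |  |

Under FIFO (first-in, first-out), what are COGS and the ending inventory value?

Sale 1 (202) [FIFO — oldest first]: 188 @ $10.25 + 14 @ $11.45 = $2,087.30
Sale 2 (171) [FIFO — oldest first]: 171 @ $11.45 = $1,957.95
Sale 3 (517) [FIFO — oldest first]: 6 @ $11.45 + 227 @ $10.05 + 212 @ $13.35 + 72 @ $13.00 = $6,116.25
Total COGS = $2,087.30 + $1,957.95 + $6,116.25 = $10,161.50
Ending inventory: 113 @ $13.00 + 157 @ $9.75 = $2,999.75
Check: goods available $13,161.25 = COGS $10,161.50 + ending $2,999.75

COGS = $10,161.50; ending inventory = $2,999.75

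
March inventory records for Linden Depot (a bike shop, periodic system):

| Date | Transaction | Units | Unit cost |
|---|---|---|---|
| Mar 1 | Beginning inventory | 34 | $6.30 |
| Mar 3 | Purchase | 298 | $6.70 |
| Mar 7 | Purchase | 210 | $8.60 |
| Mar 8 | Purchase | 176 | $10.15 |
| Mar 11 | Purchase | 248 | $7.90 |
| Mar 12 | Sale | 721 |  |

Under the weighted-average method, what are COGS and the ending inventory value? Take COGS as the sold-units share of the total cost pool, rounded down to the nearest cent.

COGS = $5,793.67; ending inventory = $1,968.73

Mar 12, sell 721: 721/966 × $7,762.40 → $5,793.67
Ending inventory (cost pool remaining) = $1,968.73
Check: goods available $7,762.40 = COGS $5,793.67 + ending $1,968.73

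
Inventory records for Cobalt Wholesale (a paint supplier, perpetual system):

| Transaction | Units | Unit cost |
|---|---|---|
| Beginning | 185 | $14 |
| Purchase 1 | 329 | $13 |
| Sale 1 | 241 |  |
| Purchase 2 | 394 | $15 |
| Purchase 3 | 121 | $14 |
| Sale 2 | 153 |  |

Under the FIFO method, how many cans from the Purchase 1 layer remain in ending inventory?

120

Sale 1 (241) [FIFO — oldest first]: 185 @ $14 + 56 @ $13 = $3,318
Sale 2 (153) [FIFO — oldest first]: 153 @ $13 = $1,989
Total COGS = $3,318 + $1,989 = $5,307
Ending inventory: 120 @ $13 + 394 @ $15 + 121 @ $14 = $9,164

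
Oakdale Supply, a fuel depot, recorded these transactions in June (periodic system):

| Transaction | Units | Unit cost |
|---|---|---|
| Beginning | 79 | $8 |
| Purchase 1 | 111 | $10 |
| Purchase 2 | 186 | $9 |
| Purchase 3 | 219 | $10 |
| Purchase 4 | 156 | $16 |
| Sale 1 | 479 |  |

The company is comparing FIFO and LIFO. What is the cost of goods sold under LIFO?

FIFO COGS: 79 @ $8 + 111 @ $10 + 186 @ $9 + 103 @ $10 = $4,446
LIFO COGS: 156 @ $16 + 219 @ $10 + 104 @ $9 = $5,622

COGS = $5,622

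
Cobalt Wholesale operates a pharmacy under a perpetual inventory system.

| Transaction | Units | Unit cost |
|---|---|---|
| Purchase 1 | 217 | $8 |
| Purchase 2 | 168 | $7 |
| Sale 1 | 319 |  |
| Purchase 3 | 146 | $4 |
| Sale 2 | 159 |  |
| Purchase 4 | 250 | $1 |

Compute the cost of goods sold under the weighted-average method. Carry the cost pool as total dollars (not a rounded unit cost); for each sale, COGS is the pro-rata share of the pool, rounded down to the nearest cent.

COGS = $3,225.20

After Purchase 1: 217 on hand, pool $1,736.00 (≈ $8.0000 each)
After Purchase 2: 385 on hand, pool $2,912.00 (≈ $7.5636 each)
Sale 1, sell 319: 319/385 × $2,912.00 → $2,412.80
After Purchase 3: 212 on hand, pool $1,083.20 (≈ $5.1094 each)
Sale 2, sell 159: 159/212 × $1,083.20 → $812.40
After Purchase 4: 303 on hand, pool $520.80 (≈ $1.7188 each)
Total COGS = $2,412.80 + $812.40 = $3,225.20
Ending inventory (cost pool remaining) = $520.80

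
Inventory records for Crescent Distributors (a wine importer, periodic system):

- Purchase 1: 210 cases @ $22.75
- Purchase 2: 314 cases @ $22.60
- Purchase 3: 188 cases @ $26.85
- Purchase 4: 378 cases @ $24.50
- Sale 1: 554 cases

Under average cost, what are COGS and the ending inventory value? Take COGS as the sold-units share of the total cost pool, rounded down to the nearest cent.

COGS = $13,307.53; ending inventory = $12,875.17

Sale 1, sell 554: 554/1090 × $26,182.70 → $13,307.53
Ending inventory (cost pool remaining) = $12,875.17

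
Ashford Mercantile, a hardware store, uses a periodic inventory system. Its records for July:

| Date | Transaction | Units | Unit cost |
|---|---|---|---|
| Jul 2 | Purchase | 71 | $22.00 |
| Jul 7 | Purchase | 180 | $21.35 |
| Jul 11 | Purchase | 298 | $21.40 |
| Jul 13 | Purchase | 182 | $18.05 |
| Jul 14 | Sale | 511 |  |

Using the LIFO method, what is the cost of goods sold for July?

COGS = $10,324.15

Jul 14, 511 sold [LIFO — newest first]: 182 @ $18.05 + 298 @ $21.40 + 31 @ $21.35 = $10,324.15
Ending inventory: 71 @ $22.00 + 149 @ $21.35 = $4,743.15
Check: goods available $15,067.30 = COGS $10,324.15 + ending $4,743.15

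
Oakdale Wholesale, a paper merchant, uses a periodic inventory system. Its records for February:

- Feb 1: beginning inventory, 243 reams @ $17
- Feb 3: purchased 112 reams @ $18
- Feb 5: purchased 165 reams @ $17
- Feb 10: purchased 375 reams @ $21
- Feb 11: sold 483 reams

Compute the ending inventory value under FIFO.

Feb 11, 483 sold [FIFO — oldest first]: 243 @ $17 + 112 @ $18 + 128 @ $17 = $8,323
Ending inventory: 37 @ $17 + 375 @ $21 = $8,504

Ending inventory = $8,504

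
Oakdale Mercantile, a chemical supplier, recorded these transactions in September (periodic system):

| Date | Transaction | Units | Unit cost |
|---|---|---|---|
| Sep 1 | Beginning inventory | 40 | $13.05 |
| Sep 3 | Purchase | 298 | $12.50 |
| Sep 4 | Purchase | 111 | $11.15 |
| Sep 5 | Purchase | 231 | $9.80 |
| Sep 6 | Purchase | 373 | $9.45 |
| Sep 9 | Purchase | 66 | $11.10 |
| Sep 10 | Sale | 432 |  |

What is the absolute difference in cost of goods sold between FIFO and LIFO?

FIFO COGS: 40 @ $13.05 + 298 @ $12.50 + 94 @ $11.15 = $5,295.10
LIFO COGS: 66 @ $11.10 + 366 @ $9.45 = $4,191.30
Difference = |$5,295.10 − $4,191.30| = $1,103.80

$1,103.80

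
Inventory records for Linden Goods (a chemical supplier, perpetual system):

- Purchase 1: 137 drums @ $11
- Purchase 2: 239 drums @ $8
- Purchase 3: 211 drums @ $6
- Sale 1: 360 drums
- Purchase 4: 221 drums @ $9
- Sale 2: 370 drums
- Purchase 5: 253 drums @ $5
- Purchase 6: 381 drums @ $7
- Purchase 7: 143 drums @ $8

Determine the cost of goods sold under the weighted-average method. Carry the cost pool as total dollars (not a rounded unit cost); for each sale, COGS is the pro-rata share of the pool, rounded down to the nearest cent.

After Purchase 1: 137 on hand, pool $1,507.00 (≈ $11.0000 each)
After Purchase 2: 376 on hand, pool $3,419.00 (≈ $9.0931 each)
After Purchase 3: 587 on hand, pool $4,685.00 (≈ $7.9813 each)
Sale 1, sell 360: 360/587 × $4,685.00 → $2,873.25
After Purchase 4: 448 on hand, pool $3,800.75 (≈ $8.4838 each)
Sale 2, sell 370: 370/448 × $3,800.75 → $3,139.01
After Purchase 5: 331 on hand, pool $1,926.74 (≈ $5.8210 each)
After Purchase 6: 712 on hand, pool $4,593.74 (≈ $6.4519 each)
After Purchase 7: 855 on hand, pool $5,737.74 (≈ $6.7108 each)
Total COGS = $2,873.25 + $3,139.01 = $6,012.26
Ending inventory (cost pool remaining) = $5,737.74

COGS = $6,012.26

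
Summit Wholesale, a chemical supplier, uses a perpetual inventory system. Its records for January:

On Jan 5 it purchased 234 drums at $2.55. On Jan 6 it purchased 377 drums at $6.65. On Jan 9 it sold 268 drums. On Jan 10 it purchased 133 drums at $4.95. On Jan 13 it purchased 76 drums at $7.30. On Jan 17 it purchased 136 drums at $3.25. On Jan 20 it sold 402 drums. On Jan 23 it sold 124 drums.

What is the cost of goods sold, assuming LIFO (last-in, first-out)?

Jan 9, 268 sold [LIFO — newest first]: 268 @ $6.65 = $1,782.20
Jan 20, 402 sold [LIFO — newest first]: 136 @ $3.25 + 76 @ $7.30 + 133 @ $4.95 + 57 @ $6.65 = $2,034.20
Jan 23, 124 sold [LIFO — newest first]: 52 @ $6.65 + 72 @ $2.55 = $529.40
Total COGS = $1,782.20 + $2,034.20 + $529.40 = $4,345.80
Ending inventory: 162 @ $2.55 = $413.10

COGS = $4,345.80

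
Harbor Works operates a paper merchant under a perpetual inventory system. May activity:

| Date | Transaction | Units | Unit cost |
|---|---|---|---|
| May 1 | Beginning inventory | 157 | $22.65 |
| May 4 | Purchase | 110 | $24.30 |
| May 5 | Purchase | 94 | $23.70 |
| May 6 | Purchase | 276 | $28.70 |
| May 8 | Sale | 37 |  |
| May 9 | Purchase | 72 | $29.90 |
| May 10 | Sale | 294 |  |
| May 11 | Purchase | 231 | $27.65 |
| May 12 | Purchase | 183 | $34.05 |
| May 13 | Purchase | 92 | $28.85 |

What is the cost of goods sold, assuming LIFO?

COGS = $9,586.10

May 8, 37 sold [LIFO — newest first]: 37 @ $28.70 = $1,061.90
May 10, 294 sold [LIFO — newest first]: 72 @ $29.90 + 222 @ $28.70 = $8,524.20
Total COGS = $1,061.90 + $8,524.20 = $9,586.10
Ending inventory: 157 @ $22.65 + 110 @ $24.30 + 94 @ $23.70 + 17 @ $28.70 + 231 @ $27.65 + 183 @ $34.05 + 92 @ $28.85 = $24,217.25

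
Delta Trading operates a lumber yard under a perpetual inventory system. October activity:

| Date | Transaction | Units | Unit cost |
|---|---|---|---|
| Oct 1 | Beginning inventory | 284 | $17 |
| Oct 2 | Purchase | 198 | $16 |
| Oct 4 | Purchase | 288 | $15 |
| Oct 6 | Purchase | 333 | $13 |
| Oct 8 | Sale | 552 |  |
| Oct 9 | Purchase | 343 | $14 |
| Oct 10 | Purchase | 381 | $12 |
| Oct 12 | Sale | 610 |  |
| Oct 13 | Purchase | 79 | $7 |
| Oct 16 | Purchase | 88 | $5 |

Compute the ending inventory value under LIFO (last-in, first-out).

Ending inventory = $11,620

Oct 8, 552 sold [LIFO — newest first]: 333 @ $13 + 219 @ $15 = $7,614
Oct 12, 610 sold [LIFO — newest first]: 381 @ $12 + 229 @ $14 = $7,778
Total COGS = $7,614 + $7,778 = $15,392
Ending inventory: 284 @ $17 + 198 @ $16 + 69 @ $15 + 114 @ $14 + 79 @ $7 + 88 @ $5 = $11,620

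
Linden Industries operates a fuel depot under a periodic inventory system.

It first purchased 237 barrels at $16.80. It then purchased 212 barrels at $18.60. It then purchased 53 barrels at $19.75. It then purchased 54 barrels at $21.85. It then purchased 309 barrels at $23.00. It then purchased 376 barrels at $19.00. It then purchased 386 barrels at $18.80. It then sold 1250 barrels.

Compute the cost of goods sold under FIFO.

Sale 1 (1250) [FIFO — oldest first]: 237 @ $16.80 + 212 @ $18.60 + 53 @ $19.75 + 54 @ $21.85 + 309 @ $23.00 + 376 @ $19.00 + 9 @ $18.80 = $24,571.65
Ending inventory: 377 @ $18.80 = $7,087.60
Check: goods available $31,659.25 = COGS $24,571.65 + ending $7,087.60

COGS = $24,571.65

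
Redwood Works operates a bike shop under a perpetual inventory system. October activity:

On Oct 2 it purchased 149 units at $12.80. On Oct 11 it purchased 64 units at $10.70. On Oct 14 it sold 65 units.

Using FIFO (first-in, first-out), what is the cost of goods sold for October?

COGS = $832.00

Oct 14, 65 sold [FIFO — oldest first]: 65 @ $12.80 = $832.00
Ending inventory: 84 @ $12.80 + 64 @ $10.70 = $1,760.00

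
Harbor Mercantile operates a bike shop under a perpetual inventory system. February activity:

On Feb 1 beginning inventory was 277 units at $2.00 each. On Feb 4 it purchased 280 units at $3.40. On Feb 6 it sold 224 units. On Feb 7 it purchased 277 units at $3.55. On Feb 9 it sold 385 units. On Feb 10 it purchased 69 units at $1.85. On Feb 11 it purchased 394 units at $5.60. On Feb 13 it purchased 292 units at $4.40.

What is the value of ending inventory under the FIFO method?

Feb 6, 224 sold [FIFO — oldest first]: 224 @ $2.00 = $448.00
Feb 9, 385 sold [FIFO — oldest first]: 53 @ $2.00 + 280 @ $3.40 + 52 @ $3.55 = $1,242.60
Total COGS = $448.00 + $1,242.60 = $1,690.60
Ending inventory: 225 @ $3.55 + 69 @ $1.85 + 394 @ $5.60 + 292 @ $4.40 = $4,417.60

Ending inventory = $4,417.60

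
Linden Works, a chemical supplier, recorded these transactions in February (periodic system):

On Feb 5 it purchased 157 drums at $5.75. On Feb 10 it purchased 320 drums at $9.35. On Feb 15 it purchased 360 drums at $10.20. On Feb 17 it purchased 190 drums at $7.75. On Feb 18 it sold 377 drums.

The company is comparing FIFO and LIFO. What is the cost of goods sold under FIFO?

COGS = $2,959.75

FIFO COGS: 157 @ $5.75 + 220 @ $9.35 = $2,959.75
LIFO COGS: 190 @ $7.75 + 187 @ $10.20 = $3,379.90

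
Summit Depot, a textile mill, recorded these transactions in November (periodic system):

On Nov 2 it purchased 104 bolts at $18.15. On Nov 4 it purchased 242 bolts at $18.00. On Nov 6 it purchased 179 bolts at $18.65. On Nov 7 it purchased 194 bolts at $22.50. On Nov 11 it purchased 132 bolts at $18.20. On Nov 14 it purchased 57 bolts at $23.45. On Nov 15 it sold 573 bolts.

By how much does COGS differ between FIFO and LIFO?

$978.45

FIFO COGS: 104 @ $18.15 + 242 @ $18.00 + 179 @ $18.65 + 48 @ $22.50 = $10,661.95
LIFO COGS: 57 @ $23.45 + 132 @ $18.20 + 194 @ $22.50 + 179 @ $18.65 + 11 @ $18.00 = $11,640.40
Difference = |$10,661.95 − $11,640.40| = $978.45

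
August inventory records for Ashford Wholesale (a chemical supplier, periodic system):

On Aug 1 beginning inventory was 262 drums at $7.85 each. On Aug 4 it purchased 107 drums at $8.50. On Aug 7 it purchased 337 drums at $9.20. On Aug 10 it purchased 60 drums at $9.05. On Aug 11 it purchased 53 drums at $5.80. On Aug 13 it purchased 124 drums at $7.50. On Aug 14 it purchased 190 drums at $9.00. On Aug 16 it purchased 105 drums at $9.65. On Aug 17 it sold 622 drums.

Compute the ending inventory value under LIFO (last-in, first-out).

Ending inventory = $5,238.60

Aug 17, 622 sold [LIFO — newest first]: 105 @ $9.65 + 190 @ $9.00 + 124 @ $7.50 + 53 @ $5.80 + 60 @ $9.05 + 90 @ $9.20 = $5,331.65
Ending inventory: 262 @ $7.85 + 107 @ $8.50 + 247 @ $9.20 = $5,238.60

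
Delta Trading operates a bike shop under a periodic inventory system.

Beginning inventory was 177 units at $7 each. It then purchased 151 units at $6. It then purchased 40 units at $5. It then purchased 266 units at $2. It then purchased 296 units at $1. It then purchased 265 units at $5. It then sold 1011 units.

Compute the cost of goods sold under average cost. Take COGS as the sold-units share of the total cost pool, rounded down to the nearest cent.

COGS = $3,805.42

Sale 1, sell 1011: 1011/1195 × $4,498.00 → $3,805.42
Ending inventory (cost pool remaining) = $692.58
Check: goods available $4,498.00 = COGS $3,805.42 + ending $692.58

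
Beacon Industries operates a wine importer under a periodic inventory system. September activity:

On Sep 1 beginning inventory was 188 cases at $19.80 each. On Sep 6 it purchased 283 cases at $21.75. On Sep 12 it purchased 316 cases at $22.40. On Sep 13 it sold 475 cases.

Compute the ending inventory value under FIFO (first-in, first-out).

Sep 13, 475 sold [FIFO — oldest first]: 188 @ $19.80 + 283 @ $21.75 + 4 @ $22.40 = $9,967.25
Ending inventory: 312 @ $22.40 = $6,988.80

Ending inventory = $6,988.80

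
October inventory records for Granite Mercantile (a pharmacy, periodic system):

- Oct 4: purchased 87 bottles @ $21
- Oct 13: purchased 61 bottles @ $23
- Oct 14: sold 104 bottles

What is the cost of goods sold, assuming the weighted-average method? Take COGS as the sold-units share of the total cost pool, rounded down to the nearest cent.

Oct 14, sell 104: 104/148 × $3,230.00 → $2,269.72
Ending inventory (cost pool remaining) = $960.28

COGS = $2,269.72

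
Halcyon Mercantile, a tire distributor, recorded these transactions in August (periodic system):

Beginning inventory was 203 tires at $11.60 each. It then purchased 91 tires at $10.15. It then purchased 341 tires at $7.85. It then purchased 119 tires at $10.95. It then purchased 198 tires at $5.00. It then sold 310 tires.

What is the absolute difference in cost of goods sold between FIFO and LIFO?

$1,187.65

FIFO COGS: 203 @ $11.60 + 91 @ $10.15 + 16 @ $7.85 = $3,404.05
LIFO COGS: 198 @ $5.00 + 112 @ $10.95 = $2,216.40
Difference = |$3,404.05 − $2,216.40| = $1,187.65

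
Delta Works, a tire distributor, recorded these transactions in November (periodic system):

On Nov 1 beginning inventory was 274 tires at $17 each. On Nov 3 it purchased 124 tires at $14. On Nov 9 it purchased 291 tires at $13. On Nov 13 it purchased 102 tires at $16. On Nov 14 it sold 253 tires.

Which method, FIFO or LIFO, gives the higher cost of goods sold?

FIFO

FIFO COGS: 253 @ $17 = $4,301
LIFO COGS: 102 @ $16 + 151 @ $13 = $3,595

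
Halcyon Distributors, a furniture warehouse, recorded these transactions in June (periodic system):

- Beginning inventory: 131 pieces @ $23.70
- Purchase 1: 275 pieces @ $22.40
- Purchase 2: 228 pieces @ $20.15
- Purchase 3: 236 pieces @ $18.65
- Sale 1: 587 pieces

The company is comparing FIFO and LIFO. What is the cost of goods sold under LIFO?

COGS = $11,750.80

FIFO COGS: 131 @ $23.70 + 275 @ $22.40 + 181 @ $20.15 = $12,911.85
LIFO COGS: 236 @ $18.65 + 228 @ $20.15 + 123 @ $22.40 = $11,750.80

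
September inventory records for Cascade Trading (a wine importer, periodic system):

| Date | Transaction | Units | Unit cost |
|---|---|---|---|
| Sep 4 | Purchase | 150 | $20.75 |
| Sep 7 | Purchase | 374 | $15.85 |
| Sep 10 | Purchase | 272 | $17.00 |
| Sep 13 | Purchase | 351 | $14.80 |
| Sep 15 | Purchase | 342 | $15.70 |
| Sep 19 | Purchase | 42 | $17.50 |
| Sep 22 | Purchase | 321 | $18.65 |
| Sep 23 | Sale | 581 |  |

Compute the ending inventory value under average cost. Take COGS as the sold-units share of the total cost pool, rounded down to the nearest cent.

Sep 23, sell 581: 581/1852 × $30,950.25 → $9,709.55
Ending inventory (cost pool remaining) = $21,240.70
Check: goods available $30,950.25 = COGS $9,709.55 + ending $21,240.70

Ending inventory = $21,240.70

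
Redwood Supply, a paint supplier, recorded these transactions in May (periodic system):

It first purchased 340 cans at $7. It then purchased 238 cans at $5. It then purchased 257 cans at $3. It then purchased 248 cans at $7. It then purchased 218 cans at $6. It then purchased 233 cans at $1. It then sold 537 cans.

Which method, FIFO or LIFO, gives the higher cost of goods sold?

FIFO COGS: 340 @ $7 + 197 @ $5 = $3,365
LIFO COGS: 233 @ $1 + 218 @ $6 + 86 @ $7 = $2,143

FIFO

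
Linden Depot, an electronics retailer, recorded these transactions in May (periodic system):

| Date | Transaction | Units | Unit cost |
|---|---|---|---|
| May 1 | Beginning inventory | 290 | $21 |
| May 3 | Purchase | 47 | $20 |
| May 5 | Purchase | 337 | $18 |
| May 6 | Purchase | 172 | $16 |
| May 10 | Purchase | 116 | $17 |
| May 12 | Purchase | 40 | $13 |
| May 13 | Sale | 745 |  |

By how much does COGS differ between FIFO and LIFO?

FIFO COGS: 290 @ $21 + 47 @ $20 + 337 @ $18 + 71 @ $16 = $14,232
LIFO COGS: 40 @ $13 + 116 @ $17 + 172 @ $16 + 337 @ $18 + 47 @ $20 + 33 @ $21 = $12,943
Difference = |$14,232 − $12,943| = $1,289

$1,289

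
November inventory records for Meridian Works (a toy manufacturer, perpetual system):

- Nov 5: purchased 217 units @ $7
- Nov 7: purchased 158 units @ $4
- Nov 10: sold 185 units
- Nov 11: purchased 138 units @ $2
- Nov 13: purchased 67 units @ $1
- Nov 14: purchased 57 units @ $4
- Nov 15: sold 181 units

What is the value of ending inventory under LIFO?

Nov 10, 185 sold [LIFO — newest first]: 158 @ $4 + 27 @ $7 = $821
Nov 15, 181 sold [LIFO — newest first]: 57 @ $4 + 67 @ $1 + 57 @ $2 = $409
Total COGS = $821 + $409 = $1,230
Ending inventory: 190 @ $7 + 81 @ $2 = $1,492
Check: goods available $2,722 = COGS $1,230 + ending $1,492

Ending inventory = $1,492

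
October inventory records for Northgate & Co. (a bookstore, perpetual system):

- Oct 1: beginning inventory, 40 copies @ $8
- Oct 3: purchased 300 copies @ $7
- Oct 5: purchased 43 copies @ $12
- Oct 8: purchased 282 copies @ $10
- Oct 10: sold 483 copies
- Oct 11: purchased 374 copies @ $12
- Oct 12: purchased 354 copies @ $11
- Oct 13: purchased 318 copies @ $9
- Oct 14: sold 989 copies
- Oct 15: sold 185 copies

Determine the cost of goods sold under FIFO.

COGS = $16,514

Oct 10, 483 sold [FIFO — oldest first]: 40 @ $8 + 300 @ $7 + 43 @ $12 + 100 @ $10 = $3,936
Oct 14, 989 sold [FIFO — oldest first]: 182 @ $10 + 374 @ $12 + 354 @ $11 + 79 @ $9 = $10,913
Oct 15, 185 sold [FIFO — oldest first]: 185 @ $9 = $1,665
Total COGS = $3,936 + $10,913 + $1,665 = $16,514
Ending inventory: 54 @ $9 = $486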